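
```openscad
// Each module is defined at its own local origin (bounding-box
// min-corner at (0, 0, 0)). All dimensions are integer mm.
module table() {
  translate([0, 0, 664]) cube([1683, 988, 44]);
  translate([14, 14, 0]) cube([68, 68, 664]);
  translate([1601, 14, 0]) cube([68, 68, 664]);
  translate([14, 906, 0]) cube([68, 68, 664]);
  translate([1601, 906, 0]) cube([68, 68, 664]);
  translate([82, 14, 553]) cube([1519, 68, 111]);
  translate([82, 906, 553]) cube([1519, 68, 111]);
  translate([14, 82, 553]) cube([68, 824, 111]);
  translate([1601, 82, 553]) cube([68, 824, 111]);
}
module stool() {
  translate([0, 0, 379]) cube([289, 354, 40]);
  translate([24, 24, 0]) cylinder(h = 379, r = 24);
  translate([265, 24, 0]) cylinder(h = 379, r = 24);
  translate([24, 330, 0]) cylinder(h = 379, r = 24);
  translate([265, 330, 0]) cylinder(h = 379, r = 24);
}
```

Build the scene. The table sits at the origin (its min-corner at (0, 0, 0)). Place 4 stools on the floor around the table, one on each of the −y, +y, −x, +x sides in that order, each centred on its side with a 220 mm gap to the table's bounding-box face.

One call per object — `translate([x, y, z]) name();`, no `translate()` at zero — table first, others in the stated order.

table();
translate([697, -574, 0]) stool();
translate([697, 1208, 0]) stool();
translate([-509, 317, 0]) stool();
translate([1903, 317, 0]) stool();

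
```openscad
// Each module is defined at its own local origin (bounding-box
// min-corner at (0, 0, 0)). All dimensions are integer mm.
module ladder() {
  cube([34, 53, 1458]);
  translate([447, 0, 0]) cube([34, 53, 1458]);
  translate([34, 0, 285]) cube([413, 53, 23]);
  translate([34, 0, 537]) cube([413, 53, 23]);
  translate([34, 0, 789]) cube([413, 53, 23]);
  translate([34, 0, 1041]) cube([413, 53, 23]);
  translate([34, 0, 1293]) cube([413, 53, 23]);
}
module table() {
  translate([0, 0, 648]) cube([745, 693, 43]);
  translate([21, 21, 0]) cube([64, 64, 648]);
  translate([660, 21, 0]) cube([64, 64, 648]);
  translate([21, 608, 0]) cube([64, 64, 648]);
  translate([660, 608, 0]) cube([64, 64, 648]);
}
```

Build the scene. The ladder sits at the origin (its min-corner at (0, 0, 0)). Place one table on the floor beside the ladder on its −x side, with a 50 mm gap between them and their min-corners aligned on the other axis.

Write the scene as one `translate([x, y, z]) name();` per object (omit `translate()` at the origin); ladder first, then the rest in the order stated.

ladder();
translate([-795, 0, 0]) table();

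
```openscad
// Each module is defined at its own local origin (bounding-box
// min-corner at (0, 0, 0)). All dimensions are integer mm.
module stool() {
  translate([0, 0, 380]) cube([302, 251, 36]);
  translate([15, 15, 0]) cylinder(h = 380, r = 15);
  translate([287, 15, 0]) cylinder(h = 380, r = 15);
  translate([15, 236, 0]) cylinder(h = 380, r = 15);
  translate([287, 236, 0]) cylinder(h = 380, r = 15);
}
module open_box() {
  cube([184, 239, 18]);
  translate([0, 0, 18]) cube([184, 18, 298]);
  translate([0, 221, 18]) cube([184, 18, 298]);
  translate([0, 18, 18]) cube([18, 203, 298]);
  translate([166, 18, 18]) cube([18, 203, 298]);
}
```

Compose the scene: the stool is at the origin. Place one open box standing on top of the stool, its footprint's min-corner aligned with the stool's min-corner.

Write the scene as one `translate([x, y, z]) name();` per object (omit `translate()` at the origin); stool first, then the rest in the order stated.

stool();
translate([0, 0, 416]) open_box();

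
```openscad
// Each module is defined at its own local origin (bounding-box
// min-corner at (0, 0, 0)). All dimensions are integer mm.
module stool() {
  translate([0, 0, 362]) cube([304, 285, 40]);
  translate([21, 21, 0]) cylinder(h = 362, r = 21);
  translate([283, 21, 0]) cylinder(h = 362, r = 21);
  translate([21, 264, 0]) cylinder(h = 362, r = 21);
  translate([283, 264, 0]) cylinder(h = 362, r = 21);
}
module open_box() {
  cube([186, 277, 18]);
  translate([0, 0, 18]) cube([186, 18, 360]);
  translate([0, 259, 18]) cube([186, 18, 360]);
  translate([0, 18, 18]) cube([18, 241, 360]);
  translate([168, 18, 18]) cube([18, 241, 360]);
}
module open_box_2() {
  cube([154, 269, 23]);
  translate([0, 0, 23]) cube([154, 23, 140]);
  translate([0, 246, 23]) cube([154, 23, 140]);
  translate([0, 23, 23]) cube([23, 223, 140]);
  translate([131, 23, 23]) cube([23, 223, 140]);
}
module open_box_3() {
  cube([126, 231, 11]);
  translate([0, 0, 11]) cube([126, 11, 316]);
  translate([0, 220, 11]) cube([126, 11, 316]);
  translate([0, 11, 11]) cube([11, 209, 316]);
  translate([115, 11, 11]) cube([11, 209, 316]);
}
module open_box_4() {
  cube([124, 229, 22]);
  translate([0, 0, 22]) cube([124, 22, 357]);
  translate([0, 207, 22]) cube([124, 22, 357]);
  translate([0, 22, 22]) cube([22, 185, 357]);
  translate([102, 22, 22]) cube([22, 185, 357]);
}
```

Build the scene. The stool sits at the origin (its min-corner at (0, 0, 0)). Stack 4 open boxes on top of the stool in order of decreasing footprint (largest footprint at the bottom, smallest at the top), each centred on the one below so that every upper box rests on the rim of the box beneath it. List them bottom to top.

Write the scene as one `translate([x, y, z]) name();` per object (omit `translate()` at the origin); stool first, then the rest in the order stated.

stool();
translate([59, 4, 402]) open_box();
translate([75, 8, 780]) open_box_2();
translate([89, 27, 943]) open_box_3();
translate([90, 28, 1270]) open_box_4();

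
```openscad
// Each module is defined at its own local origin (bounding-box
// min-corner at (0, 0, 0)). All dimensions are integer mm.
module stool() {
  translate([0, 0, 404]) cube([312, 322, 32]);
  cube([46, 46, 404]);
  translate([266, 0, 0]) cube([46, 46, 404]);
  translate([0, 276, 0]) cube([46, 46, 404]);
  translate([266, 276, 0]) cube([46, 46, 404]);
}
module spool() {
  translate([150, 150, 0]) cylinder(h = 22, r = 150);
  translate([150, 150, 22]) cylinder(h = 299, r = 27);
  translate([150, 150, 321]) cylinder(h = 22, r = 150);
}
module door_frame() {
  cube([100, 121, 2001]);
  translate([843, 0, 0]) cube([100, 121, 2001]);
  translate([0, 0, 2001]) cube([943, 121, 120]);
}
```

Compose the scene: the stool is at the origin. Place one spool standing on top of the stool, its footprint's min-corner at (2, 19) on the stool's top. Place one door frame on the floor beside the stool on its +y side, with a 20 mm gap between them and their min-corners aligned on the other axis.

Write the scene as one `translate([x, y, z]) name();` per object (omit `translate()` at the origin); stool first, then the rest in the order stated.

stool();
translate([2, 19, 436]) spool();
translate([0, 342, 0]) door_frame();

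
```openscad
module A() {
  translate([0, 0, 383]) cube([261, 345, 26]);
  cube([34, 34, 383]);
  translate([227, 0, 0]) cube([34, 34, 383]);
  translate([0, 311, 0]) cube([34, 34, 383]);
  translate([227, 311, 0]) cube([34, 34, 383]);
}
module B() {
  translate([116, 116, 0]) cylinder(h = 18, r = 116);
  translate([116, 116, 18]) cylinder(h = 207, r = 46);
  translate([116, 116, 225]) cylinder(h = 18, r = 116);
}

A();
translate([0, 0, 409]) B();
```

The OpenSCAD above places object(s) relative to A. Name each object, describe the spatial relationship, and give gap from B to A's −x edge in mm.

The spool's min-x is at 0; the stool's min-x is 0; gap = 0 mm.

A is a stool. B is a spool. The spool is on top of the stool. The gap from the spool to the stool's −x edge is 0 mm.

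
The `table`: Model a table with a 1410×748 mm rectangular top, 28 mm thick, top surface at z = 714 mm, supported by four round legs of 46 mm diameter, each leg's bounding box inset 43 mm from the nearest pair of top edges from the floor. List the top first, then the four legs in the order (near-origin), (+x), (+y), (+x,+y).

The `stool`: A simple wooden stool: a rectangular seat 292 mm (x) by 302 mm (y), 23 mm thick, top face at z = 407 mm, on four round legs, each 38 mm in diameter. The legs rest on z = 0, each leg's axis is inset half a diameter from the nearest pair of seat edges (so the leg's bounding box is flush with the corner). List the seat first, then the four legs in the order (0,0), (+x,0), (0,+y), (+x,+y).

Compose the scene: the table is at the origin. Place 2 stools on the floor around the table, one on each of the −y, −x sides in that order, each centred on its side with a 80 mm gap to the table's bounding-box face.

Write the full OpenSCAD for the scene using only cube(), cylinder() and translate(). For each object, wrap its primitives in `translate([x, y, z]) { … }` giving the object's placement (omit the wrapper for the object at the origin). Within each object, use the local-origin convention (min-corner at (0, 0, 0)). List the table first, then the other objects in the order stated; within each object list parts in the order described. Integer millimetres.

translate([0, 0, 686]) cube([1410, 748, 28]);
translate([66, 66, 0]) cylinder(h = 686, r = 23);
translate([1344, 66, 0]) cylinder(h = 686, r = 23);
translate([66, 682, 0]) cylinder(h = 686, r = 23);
translate([1344, 682, 0]) cylinder(h = 686, r = 23);
translate([559, -382, 0]) {
  translate([0, 0, 384]) cube([292, 302, 23]);
  translate([19, 19, 0]) cylinder(h = 384, r = 19);
  translate([273, 19, 0]) cylinder(h = 384, r = 19);
  translate([19, 283, 0]) cylinder(h = 384, r = 19);
  translate([273, 283, 0]) cylinder(h = 384, r = 19);
}
translate([-372, 223, 0]) {
  translate([0, 0, 384]) cube([292, 302, 23]);
  translate([19, 19, 0]) cylinder(h = 384, r = 19);
  translate([273, 19, 0]) cylinder(h = 384, r = 19);
  translate([19, 283, 0]) cylinder(h = 384, r = 19);
  translate([273, 283, 0]) cylinder(h = 384, r = 19);
}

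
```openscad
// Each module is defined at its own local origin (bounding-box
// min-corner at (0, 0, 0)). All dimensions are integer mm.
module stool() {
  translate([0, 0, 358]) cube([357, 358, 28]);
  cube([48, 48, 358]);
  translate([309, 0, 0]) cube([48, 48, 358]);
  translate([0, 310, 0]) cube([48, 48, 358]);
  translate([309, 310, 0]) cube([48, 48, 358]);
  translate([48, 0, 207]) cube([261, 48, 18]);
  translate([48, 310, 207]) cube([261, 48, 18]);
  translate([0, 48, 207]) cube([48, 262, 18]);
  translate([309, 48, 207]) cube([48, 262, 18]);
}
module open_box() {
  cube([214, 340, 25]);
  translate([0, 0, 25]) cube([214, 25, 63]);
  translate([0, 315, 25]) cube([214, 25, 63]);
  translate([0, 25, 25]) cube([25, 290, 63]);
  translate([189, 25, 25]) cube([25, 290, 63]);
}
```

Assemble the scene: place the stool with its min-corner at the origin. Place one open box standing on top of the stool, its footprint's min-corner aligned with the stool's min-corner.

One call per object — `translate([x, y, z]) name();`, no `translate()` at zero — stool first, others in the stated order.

stool();
translate([0, 0, 386]) open_box();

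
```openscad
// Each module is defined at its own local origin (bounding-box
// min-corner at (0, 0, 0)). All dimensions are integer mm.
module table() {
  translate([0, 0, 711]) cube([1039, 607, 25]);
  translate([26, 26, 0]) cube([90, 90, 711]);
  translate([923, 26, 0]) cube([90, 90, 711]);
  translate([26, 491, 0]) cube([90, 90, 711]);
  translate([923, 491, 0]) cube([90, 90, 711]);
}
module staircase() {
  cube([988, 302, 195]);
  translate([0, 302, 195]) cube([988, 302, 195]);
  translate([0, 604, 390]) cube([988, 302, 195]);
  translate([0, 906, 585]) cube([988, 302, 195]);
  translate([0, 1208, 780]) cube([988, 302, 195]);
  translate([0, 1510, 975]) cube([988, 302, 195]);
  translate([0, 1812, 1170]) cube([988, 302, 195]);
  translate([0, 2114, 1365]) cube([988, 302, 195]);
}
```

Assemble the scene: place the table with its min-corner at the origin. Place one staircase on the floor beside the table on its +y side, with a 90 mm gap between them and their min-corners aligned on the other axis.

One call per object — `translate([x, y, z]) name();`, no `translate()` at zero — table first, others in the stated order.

table();
translate([0, 697, 0]) staircase();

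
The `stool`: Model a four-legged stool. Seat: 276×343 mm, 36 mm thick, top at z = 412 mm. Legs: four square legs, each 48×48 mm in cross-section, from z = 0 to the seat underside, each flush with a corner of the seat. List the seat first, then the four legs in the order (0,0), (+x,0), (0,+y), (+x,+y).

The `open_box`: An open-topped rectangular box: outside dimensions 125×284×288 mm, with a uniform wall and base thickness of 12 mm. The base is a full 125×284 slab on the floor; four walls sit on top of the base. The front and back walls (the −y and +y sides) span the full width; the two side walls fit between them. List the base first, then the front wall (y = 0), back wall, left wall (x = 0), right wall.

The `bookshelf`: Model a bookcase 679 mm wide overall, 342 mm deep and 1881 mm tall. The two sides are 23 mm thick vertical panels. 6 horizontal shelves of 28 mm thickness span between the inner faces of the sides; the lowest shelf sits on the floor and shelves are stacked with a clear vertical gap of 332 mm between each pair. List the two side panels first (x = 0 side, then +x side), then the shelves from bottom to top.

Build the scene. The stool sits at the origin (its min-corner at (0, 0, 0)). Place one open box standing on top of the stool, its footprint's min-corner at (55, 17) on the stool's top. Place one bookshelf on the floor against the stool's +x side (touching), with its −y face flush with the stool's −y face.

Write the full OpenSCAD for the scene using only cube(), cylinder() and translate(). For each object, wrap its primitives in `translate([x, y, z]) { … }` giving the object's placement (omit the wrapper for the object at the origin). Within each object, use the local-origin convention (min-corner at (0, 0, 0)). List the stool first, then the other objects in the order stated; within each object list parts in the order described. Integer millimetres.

translate([0, 0, 376]) cube([276, 343, 36]);
cube([48, 48, 376]);
translate([228, 0, 0]) cube([48, 48, 376]);
translate([0, 295, 0]) cube([48, 48, 376]);
translate([228, 295, 0]) cube([48, 48, 376]);
translate([55, 17, 412]) {
  cube([125, 284, 12]);
  translate([0, 0, 12]) cube([125, 12, 276]);
  translate([0, 272, 12]) cube([125, 12, 276]);
  translate([0, 12, 12]) cube([12, 260, 276]);
  translate([113, 12, 12]) cube([12, 260, 276]);
}
translate([276, 0, 0]) {
  cube([23, 342, 1881]);
  translate([656, 0, 0]) cube([23, 342, 1881]);
  translate([23, 0, 0]) cube([633, 342, 28]);
  translate([23, 0, 360]) cube([633, 342, 28]);
  translate([23, 0, 720]) cube([633, 342, 28]);
  translate([23, 0, 1080]) cube([633, 342, 28]);
  translate([23, 0, 1440]) cube([633, 342, 28]);
  translate([23, 0, 1800]) cube([633, 342, 28]);
}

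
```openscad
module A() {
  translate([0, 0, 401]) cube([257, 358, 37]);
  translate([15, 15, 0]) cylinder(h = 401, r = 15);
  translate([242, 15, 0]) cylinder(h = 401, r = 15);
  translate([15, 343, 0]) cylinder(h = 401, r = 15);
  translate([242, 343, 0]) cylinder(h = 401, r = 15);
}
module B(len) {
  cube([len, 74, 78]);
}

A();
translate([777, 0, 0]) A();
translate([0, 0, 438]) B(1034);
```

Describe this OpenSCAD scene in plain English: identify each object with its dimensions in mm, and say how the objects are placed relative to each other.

A is a four-legged stool. The seat is a 257×358×37 mm slab whose top surface is at z = 438 mm; four round legs, each 30 mm in diameter, run from the floor (z = 0) to the underside of the seat, each leg's axis is inset half a diameter from the nearest pair of seat edges (so the leg's bounding box is flush with the corner).

B is a rectangular beam 1034 mm long (x), 74 mm deep (y), 78 mm thick (z).

The beam spans the tops of two stools placed 520 mm apart, resting at z = 438 mm.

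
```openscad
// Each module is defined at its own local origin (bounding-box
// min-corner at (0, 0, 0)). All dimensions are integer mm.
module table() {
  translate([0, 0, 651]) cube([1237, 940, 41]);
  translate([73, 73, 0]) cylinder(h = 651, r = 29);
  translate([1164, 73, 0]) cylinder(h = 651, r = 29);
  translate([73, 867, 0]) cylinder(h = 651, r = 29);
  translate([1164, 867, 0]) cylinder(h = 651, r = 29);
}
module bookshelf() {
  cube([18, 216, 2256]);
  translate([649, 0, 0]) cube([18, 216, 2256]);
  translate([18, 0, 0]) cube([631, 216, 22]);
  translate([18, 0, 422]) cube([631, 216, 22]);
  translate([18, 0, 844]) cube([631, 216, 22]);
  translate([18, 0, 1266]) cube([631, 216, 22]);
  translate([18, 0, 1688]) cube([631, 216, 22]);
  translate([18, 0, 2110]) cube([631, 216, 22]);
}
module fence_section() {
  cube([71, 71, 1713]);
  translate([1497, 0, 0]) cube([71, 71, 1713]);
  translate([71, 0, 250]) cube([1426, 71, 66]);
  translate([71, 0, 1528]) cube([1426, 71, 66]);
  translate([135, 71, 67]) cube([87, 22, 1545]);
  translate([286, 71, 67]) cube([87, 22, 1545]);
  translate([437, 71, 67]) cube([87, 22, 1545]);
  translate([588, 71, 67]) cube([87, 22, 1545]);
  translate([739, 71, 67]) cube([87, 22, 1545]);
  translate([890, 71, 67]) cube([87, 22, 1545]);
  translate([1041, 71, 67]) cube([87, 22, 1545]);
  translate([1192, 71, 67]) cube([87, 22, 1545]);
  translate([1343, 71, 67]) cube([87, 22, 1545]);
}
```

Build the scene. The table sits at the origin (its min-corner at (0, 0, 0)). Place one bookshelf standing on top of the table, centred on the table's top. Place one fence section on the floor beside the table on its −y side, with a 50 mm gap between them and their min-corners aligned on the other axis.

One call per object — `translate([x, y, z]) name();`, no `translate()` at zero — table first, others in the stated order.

table();
translate([285, 362, 692]) bookshelf();
translate([0, -143, 0]) fence_section();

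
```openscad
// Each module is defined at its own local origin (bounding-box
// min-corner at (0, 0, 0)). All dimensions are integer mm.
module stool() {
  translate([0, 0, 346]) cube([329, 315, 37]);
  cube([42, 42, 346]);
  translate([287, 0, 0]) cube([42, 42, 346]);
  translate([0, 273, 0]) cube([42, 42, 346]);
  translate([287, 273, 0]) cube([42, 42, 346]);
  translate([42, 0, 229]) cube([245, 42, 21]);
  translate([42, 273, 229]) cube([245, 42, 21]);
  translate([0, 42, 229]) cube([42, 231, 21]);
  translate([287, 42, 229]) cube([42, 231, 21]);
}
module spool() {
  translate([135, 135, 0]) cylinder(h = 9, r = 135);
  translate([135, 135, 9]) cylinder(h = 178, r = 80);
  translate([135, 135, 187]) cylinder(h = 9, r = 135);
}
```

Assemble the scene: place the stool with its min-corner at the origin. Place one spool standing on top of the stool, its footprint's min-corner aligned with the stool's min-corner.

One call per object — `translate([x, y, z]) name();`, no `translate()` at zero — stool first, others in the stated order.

stool();
translate([0, 0, 383]) spool();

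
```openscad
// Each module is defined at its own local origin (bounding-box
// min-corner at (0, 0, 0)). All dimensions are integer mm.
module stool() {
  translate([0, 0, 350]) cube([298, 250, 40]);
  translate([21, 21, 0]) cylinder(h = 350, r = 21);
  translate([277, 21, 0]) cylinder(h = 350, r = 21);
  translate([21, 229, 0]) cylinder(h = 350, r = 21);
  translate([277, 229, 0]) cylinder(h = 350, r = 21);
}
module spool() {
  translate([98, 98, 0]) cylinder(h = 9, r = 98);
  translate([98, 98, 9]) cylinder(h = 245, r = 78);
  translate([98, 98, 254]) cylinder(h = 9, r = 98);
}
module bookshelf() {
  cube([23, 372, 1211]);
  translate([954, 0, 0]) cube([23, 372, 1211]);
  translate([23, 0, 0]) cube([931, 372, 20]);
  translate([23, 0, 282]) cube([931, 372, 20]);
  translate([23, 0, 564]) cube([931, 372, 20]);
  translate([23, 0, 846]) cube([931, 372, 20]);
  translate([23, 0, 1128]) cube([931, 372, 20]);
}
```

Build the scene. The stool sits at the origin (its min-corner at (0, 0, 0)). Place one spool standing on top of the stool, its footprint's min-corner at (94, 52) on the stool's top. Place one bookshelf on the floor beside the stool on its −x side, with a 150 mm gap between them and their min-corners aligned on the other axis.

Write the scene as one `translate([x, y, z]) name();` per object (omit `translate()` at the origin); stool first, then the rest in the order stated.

stool();
translate([94, 52, 390]) spool();
translate([-1127, 0, 0]) bookshelf();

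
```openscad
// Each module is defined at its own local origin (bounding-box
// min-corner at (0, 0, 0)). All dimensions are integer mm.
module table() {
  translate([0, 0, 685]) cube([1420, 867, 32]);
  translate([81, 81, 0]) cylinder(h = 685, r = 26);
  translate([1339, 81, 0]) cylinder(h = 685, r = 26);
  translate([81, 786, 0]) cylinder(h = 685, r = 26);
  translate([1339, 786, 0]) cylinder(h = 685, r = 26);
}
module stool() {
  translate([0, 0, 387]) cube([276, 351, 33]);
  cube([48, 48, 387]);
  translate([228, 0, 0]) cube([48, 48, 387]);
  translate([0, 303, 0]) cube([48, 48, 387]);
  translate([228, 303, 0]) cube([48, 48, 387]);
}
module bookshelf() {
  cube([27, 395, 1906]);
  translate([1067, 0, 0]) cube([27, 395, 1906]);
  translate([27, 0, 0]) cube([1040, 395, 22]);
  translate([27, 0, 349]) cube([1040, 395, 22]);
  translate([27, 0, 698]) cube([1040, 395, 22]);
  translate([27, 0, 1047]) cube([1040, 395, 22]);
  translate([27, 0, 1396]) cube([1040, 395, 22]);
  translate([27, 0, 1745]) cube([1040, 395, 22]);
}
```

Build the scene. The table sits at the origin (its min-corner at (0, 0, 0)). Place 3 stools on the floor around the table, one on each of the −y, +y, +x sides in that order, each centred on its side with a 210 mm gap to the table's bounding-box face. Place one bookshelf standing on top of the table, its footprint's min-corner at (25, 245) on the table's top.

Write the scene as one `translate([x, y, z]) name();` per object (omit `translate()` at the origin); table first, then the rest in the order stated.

table();
translate([572, -561, 0]) stool();
translate([572, 1077, 0]) stool();
translate([1630, 258, 0]) stool();
translate([25, 245, 717]) bookshelf();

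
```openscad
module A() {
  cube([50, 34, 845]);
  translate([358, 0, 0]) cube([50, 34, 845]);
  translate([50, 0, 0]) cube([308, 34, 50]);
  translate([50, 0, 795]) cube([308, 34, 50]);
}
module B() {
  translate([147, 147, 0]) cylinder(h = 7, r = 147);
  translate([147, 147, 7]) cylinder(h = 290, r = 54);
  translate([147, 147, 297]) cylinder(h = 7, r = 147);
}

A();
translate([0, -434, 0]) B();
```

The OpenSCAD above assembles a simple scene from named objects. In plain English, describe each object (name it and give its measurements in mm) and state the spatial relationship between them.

A is a rectangular picture frame lying in the x–z plane (depth along y). The opening is 308 mm wide (x) by 745 mm tall (z), surrounded by a border 50 mm wide on all four sides. The frame is 34 mm deep and is made of two full-height vertical stiles with two horizontal rails fitted between them.

B is a spool: two coaxial disc flanges of radius 147 mm and thickness 7 mm, joined by a core cylinder of radius 54 mm and height 290 mm. The lower flange rests on z = 0 and the three cylinders share a vertical axis.

The spool is on the floor beside the picture frame on its −y side.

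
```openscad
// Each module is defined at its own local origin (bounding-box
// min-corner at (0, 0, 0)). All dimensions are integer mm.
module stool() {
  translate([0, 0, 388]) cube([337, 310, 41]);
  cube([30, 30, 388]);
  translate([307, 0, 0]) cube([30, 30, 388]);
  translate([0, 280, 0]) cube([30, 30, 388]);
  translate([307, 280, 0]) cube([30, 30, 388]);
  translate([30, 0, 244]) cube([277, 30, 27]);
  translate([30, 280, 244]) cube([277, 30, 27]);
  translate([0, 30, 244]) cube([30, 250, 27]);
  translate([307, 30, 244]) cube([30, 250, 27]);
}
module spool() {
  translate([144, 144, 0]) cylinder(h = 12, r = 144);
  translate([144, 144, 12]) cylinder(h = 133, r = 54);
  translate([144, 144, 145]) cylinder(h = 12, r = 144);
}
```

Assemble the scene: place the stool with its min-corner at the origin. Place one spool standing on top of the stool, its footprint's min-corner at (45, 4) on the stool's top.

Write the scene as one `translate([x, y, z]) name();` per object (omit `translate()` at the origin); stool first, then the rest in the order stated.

stool();
translate([45, 4, 429]) spool();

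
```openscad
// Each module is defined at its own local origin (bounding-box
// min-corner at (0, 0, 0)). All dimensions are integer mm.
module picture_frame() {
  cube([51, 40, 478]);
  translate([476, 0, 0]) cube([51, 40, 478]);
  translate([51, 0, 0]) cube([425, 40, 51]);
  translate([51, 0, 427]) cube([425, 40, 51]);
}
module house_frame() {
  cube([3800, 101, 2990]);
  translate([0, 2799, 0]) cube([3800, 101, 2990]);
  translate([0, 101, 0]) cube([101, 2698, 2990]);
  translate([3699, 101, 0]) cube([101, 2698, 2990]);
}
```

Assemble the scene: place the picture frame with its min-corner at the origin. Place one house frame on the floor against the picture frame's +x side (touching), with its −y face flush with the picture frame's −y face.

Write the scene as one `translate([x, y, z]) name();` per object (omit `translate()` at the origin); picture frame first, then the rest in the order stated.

picture_frame();
translate([527, 0, 0]) house_frame();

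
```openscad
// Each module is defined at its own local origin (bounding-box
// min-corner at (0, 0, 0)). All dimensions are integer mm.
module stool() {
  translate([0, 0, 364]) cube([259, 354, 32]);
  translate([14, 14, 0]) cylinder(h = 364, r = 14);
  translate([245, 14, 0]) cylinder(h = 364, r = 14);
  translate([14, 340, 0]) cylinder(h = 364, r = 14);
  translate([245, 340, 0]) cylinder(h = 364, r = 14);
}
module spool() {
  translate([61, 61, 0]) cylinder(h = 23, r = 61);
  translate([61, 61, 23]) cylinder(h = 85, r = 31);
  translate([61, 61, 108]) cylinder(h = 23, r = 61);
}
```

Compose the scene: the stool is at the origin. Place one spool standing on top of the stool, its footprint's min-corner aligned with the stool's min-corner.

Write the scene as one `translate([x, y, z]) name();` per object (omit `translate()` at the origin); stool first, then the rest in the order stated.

stool();
translate([0, 0, 396]) spool();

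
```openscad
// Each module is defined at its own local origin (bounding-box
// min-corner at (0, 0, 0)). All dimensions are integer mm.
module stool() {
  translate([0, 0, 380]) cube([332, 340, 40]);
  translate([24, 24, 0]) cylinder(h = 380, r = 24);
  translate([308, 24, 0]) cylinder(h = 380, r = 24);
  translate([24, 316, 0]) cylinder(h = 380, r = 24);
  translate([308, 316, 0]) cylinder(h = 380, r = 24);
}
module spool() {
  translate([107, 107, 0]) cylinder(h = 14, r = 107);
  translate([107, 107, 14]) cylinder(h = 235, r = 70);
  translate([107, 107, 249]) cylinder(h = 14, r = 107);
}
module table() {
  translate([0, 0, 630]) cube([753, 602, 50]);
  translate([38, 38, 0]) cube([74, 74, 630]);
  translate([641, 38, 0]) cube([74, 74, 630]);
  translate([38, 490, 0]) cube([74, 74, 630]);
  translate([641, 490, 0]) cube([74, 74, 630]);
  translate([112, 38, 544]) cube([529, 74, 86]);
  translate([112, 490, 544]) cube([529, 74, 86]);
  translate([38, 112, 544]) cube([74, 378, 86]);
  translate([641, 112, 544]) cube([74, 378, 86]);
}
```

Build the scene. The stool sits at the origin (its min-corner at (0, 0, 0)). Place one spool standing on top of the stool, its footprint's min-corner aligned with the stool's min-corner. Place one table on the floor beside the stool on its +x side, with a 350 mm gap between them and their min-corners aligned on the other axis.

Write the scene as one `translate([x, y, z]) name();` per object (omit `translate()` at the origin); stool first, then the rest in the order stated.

stool();
translate([0, 0, 420]) spool();
translate([682, 0, 0]) table();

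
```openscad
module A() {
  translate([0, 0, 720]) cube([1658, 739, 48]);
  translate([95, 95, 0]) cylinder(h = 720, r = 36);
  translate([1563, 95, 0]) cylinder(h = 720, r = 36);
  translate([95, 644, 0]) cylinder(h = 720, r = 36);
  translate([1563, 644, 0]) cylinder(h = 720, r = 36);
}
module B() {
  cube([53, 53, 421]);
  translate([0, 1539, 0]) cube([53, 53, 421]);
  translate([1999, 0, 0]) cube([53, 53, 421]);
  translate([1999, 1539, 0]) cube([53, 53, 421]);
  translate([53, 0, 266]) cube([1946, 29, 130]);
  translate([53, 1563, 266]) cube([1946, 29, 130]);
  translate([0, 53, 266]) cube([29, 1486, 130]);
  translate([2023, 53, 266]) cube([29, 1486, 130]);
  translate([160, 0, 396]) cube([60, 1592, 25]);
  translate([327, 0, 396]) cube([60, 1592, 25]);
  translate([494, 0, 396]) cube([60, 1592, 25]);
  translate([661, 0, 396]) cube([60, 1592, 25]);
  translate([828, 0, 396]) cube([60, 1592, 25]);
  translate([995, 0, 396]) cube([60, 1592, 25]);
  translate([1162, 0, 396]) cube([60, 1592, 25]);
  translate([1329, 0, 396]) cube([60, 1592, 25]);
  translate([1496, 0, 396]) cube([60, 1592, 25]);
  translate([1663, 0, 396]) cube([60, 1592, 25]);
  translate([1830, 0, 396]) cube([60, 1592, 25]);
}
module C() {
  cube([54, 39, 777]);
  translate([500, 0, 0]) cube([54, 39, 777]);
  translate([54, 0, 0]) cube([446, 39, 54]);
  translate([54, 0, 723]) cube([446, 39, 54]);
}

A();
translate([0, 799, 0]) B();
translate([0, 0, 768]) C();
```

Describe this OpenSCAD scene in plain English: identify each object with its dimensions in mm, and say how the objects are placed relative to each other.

A is a table with a 1658×739 mm rectangular top, 48 mm thick, top surface at z = 768 mm, supported by four round legs of 72 mm diameter, each leg's bounding box inset 59 mm from the nearest pair of top edges, running from the floor.

B is a bed frame 2052 mm long (x) by 1592 mm wide (y). Four 53×53 mm corner posts, 421 mm tall, at the corners of the footprint. Four rails of 29 mm thickness and 130 mm height run between adjacent posts with their undersides at z = 266 mm, their outer faces flush with the outside of the frame (the two x-running rails run between the posts' inner faces; the two y-running rails run between the posts' inner faces). 11 slats, each 60 mm wide (x) and 25 mm thick, lie across the top of the two x-running rails, running the full 1592 mm width of the frame in y; the slats are evenly spaced along x between the inner faces of the end posts with equal gaps (rounded down to the nearest mm) at the −x end and between each pair — any rounding remainder accumulates at the +x end.

C is a rectangular picture frame lying in the x–z plane (depth along y). The opening is 446 mm wide (x) by 669 mm tall (z), surrounded by a border 54 mm wide on all four sides. The frame is 39 mm deep and is made of two full-height vertical stiles with two horizontal rails fitted between them.

The bed frame is on the floor beside the table on its +y side. The picture frame is on top of the table.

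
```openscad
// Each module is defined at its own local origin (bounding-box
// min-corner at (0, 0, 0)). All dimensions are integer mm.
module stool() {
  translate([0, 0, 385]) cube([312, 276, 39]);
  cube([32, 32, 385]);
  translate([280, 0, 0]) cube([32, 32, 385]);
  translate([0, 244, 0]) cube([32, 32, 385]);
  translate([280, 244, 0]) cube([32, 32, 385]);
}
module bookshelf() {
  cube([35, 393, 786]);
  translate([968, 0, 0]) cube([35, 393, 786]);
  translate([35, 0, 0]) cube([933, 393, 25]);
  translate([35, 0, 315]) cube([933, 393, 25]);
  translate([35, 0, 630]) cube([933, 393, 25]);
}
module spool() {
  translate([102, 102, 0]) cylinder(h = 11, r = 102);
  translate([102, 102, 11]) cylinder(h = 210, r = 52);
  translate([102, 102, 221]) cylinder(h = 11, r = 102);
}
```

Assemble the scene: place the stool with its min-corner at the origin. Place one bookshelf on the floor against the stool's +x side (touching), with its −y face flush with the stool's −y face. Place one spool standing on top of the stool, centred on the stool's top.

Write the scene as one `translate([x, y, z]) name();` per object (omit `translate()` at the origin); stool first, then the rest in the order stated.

stool();
translate([312, 0, 0]) bookshelf();
translate([54, 36, 424]) spool();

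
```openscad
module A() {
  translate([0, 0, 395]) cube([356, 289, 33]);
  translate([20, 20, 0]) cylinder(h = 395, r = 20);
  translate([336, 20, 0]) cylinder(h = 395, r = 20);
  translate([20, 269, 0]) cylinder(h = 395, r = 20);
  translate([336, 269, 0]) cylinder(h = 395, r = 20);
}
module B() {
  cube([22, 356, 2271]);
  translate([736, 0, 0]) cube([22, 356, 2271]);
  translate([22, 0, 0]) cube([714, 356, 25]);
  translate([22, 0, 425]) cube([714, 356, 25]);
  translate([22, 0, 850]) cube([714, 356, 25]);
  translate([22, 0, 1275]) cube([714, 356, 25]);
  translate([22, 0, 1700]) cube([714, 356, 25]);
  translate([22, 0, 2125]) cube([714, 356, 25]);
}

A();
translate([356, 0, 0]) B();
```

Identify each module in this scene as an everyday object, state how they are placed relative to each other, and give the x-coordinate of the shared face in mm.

The stool's +x face and the bookshelf's −x face are both at x = 356 mm.

A is a stool. B is a bookshelf. The bookshelf is against the stool's +x side, with their −y faces flush. The x-coordinate of the shared face is 356 mm.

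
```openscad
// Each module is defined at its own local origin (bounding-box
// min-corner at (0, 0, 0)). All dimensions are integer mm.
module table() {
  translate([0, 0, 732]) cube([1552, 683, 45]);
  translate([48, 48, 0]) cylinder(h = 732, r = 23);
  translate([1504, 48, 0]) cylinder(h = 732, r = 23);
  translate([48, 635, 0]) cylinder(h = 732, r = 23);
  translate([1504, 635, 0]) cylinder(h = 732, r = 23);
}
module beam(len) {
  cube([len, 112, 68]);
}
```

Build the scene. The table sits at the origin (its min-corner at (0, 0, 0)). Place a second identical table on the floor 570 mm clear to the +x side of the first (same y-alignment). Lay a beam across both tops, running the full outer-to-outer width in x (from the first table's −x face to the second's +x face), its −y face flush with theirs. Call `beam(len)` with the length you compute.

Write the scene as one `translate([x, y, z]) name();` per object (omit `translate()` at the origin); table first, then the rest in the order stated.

table();
translate([2122, 0, 0]) table();
translate([0, 0, 777]) beam(3674);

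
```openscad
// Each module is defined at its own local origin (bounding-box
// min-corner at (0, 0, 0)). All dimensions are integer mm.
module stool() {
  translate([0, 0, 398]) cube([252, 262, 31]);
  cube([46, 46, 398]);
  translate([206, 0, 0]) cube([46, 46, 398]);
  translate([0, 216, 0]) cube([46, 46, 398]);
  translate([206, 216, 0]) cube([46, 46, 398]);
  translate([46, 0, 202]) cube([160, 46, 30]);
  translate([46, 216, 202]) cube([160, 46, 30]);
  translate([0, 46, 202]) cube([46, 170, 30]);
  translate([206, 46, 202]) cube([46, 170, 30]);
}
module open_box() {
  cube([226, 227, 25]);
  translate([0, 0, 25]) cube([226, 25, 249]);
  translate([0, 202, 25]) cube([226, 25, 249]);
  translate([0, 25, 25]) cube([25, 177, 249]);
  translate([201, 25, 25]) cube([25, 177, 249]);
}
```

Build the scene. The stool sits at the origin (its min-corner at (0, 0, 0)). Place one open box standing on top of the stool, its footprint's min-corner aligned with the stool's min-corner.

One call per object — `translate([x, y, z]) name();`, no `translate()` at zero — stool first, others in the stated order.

stool();
translate([0, 0, 429]) open_box();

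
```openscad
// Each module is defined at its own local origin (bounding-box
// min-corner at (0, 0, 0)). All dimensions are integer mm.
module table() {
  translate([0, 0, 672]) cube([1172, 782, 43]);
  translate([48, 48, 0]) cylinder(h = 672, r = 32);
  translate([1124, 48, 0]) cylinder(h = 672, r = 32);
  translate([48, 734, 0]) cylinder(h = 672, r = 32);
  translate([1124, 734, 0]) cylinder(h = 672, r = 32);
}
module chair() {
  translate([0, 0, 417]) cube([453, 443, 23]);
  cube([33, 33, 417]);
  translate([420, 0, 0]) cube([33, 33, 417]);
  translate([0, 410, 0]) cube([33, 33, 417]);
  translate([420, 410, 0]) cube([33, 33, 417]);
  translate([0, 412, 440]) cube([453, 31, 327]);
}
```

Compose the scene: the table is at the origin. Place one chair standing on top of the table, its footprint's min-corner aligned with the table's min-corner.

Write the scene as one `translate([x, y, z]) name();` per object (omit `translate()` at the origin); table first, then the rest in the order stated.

table();
translate([0, 0, 715]) chair();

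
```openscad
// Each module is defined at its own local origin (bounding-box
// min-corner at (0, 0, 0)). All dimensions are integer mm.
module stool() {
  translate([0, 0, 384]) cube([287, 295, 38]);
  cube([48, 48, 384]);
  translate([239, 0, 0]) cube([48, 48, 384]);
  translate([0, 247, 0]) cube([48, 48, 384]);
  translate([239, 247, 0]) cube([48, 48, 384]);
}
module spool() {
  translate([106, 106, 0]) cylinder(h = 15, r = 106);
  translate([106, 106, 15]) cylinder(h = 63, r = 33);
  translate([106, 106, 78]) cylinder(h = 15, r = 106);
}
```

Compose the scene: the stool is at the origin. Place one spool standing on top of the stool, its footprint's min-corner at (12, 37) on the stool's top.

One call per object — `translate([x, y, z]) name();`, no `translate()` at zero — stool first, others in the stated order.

stool();
translate([12, 37, 422]) spool();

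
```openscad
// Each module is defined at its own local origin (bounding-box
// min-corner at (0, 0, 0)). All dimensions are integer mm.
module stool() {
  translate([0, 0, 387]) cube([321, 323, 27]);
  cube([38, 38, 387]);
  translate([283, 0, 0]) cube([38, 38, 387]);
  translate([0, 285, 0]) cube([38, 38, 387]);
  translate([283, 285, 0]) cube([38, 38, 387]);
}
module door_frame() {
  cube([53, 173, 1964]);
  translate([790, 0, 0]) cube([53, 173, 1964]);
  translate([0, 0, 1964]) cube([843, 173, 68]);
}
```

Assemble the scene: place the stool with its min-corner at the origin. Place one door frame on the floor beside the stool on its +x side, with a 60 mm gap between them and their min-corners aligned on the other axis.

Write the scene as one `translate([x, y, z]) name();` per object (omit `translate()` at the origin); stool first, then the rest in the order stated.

stool();
translate([381, 0, 0]) door_frame();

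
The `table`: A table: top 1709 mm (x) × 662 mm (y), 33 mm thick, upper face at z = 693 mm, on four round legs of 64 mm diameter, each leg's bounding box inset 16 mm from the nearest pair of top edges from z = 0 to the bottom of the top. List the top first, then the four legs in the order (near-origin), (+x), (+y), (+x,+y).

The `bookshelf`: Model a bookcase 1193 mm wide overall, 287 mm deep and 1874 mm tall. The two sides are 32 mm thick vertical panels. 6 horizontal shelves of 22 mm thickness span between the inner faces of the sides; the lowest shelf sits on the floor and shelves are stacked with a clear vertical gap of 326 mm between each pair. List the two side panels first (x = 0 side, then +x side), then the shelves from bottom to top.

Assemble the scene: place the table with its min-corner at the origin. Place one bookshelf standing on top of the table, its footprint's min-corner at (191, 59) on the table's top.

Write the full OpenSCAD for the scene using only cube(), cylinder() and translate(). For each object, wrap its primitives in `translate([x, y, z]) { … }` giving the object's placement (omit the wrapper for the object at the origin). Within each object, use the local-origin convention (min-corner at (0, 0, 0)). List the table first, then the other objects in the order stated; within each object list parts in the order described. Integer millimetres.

translate([0, 0, 660]) cube([1709, 662, 33]);
translate([48, 48, 0]) cylinder(h = 660, r = 32);
translate([1661, 48, 0]) cylinder(h = 660, r = 32);
translate([48, 614, 0]) cylinder(h = 660, r = 32);
translate([1661, 614, 0]) cylinder(h = 660, r = 32);
translate([191, 59, 693]) {
  cube([32, 287, 1874]);
  translate([1161, 0, 0]) cube([32, 287, 1874]);
  translate([32, 0, 0]) cube([1129, 287, 22]);
  translate([32, 0, 348]) cube([1129, 287, 22]);
  translate([32, 0, 696]) cube([1129, 287, 22]);
  translate([32, 0, 1044]) cube([1129, 287, 22]);
  translate([32, 0, 1392]) cube([1129, 287, 22]);
  translate([32, 0, 1740]) cube([1129, 287, 22]);
}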